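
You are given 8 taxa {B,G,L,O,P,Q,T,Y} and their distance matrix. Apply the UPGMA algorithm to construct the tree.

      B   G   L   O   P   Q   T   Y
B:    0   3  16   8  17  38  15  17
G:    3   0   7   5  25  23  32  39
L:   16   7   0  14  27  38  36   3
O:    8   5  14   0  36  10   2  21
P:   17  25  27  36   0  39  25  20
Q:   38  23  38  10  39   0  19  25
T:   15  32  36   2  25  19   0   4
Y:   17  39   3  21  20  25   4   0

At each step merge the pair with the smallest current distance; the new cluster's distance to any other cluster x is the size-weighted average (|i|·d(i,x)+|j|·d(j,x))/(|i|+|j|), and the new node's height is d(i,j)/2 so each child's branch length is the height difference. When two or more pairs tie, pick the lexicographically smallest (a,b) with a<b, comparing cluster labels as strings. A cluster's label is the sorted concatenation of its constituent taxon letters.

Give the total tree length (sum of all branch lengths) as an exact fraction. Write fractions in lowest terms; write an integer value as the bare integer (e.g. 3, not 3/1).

707/12

1. join O+T (d=2) ⇒ OT; edges |O|=1, |T|=1
  updated: d(B,OT)=23/2, d(G,OT)=37/2, d(L,OT)=25, d(OT,P)=61/2, d(OT,Q)=29/2, d(OT,Y)=25/2
2. join B+G (d=3) ⇒ BG; edges |B|=3/2, |G|=3/2
  updated: d(BG,L)=23/2, d(BG,OT)=15, d(BG,P)=21, d(BG,Q)=61/2, d(BG,Y)=28
3. join L+Y (d=3) ⇒ LY; edges |L|=3/2, |Y|=3/2
  updated: d(BG,LY)=79/4, d(LY,OT)=75/4, d(LY,P)=47/2, d(LY,Q)=63/2
4. join OT+Q (d=29/2) ⇒ OQT; edges |OT|=25/4, |Q|=29/4
  updated: d(BG,OQT)=121/6, d(LY,OQT)=23, d(OQT,P)=100/3
5. join BG+LY (d=79/4) ⇒ BGLY; edges |BG|=67/8, |LY|=67/8
  updated: d(BGLY,OQT)=259/12, d(BGLY,P)=89/4
6. join BGLY+OQT (d=259/12) ⇒ BGLOQTY; edges |BGLY|=11/12, |OQT|=85/24
  updated: d(BGLOQTY,P)=27
7. join BGLOQTY+P (d=27) ⇒ BGLOPQTY; edges |BGLOQTY|=65/24, |P|=27/2
final tree: ((((B:3/2,G:3/2):67/8,(L:3/2,Y:3/2):67/8):11/12,((O:1,T:1):25/4,Q:29/4):85/24):65/24,P:27/2)
total length: 707/12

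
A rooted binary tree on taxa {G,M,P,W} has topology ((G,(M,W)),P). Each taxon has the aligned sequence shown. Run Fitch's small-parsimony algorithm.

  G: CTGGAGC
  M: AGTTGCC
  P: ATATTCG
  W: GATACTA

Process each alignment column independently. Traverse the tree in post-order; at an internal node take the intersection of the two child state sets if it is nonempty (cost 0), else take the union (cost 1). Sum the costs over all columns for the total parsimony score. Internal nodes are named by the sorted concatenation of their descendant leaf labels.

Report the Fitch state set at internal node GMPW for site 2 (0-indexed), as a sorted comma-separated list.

A,G,T

MW@0: {A} ∪ {G} = {A,G} (union, +1)
GMW@0: {C} ∪ {A,G} = {A,C,G} (union, +1)
GMPW@0: {A,C,G} ∩ {A} = {A} (intersection, +0)
MW@1: {G} ∪ {A} = {A,G} (union, +1)
GMW@1: {T} ∪ {A,G} = {A,G,T} (union, +1)
GMPW@1: {A,G,T} ∩ {T} = {T} (intersection, +0)
MW@2: {T} ∩ {T} = {T} (intersection, +0)
GMW@2: {G} ∪ {T} = {G,T} (union, +1)
GMPW@2: {G,T} ∪ {A} = {A,G,T} (union, +1)
MW@3: {T} ∪ {A} = {A,T} (union, +1)
GMW@3: {G} ∪ {A,T} = {A,G,T} (union, +1)
GMPW@3: {A,G,T} ∩ {T} = {T} (intersection, +0)
MW@4: {G} ∪ {C} = {C,G} (union, +1)
GMW@4: {A} ∪ {C,G} = {A,C,G} (union, +1)
GMPW@4: {A,C,G} ∪ {T} = {A,C,G,T} (union, +1)
MW@5: {C} ∪ {T} = {C,T} (union, +1)
GMW@5: {G} ∪ {C,T} = {C,G,T} (union, +1)
GMPW@5: {C,G,T} ∩ {C} = {C} (intersection, +0)
MW@6: {C} ∪ {A} = {A,C} (union, +1)
GMW@6: {C} ∩ {A,C} = {C} (intersection, +0)
GMPW@6: {C} ∪ {G} = {C,G} (union, +1)
per-site changes: [2, 2, 2, 2, 3, 2, 2]; total = 15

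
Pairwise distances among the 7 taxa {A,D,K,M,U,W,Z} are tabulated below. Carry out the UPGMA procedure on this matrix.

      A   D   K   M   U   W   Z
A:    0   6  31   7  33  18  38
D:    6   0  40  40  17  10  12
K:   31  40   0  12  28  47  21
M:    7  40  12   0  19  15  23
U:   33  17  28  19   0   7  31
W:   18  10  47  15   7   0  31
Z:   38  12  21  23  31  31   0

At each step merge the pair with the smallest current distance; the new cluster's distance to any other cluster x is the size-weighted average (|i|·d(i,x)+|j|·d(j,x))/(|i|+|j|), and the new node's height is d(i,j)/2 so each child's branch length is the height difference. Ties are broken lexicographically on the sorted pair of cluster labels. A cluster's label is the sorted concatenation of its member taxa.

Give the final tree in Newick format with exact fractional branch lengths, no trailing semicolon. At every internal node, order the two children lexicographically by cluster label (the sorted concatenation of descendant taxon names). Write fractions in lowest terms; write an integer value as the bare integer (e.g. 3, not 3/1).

(((A:3,D:3):27/4,(U:7/2,W:7/2):25/4):35/8,((K:6,M:6):5,Z:11):25/8)

1. join A+D (d=6) ⇒ AD; edges |A|=3, |D|=3
  updated: d(AD,K)=71/2, d(AD,M)=47/2, d(AD,U)=25, d(AD,W)=14, d(AD,Z)=25
2. join U+W (d=7) ⇒ UW; edges |U|=7/2, |W|=7/2
  updated: d(AD,UW)=39/2, d(K,UW)=75/2, d(M,UW)=17, d(UW,Z)=31
3. join K+M (d=12) ⇒ KM; edges |K|=6, |M|=6
  updated: d(AD,KM)=59/2, d(KM,UW)=109/4, d(KM,Z)=22
4. join AD+UW (d=39/2) ⇒ ADUW; edges |AD|=27/4, |UW|=25/4
  updated: d(ADUW,KM)=227/8, d(ADUW,Z)=28
5. join KM+Z (d=22) ⇒ KMZ; edges |KM|=5, |Z|=11
  updated: d(ADUW,KMZ)=113/4
6. join ADUW+KMZ (d=113/4) ⇒ ADKMUWZ; edges |ADUW|=35/8, |KMZ|=25/8
final tree: (((A:3,D:3):27/4,(U:7/2,W:7/2):25/4):35/8,((K:6,M:6):5,Z:11):25/8)
total length: 123/2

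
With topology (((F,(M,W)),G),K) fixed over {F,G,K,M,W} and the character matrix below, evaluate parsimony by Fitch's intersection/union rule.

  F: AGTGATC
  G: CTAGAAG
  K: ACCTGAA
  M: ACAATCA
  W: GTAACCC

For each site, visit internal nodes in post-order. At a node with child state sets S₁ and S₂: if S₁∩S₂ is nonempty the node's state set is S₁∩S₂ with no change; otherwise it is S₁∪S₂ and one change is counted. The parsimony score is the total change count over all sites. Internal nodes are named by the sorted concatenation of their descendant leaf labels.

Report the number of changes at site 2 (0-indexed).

MW@0: {A} ∪ {G} = {A,G} (union, +1)
FMW@0: {A} ∩ {A,G} = {A} (intersection, +0)
FGMW@0: {A} ∪ {C} = {A,C} (union, +1)
FGKMW@0: {A,C} ∩ {A} = {A} (intersection, +0)
MW@1: {C} ∪ {T} = {C,T} (union, +1)
FMW@1: {G} ∪ {C,T} = {C,G,T} (union, +1)
FGMW@1: {C,G,T} ∩ {T} = {T} (intersection, +0)
FGKMW@1: {T} ∪ {C} = {C,T} (union, +1)
MW@2: {A} ∩ {A} = {A} (intersection, +0)
FMW@2: {T} ∪ {A} = {A,T} (union, +1)
FGMW@2: {A,T} ∩ {A} = {A} (intersection, +0)
FGKMW@2: {A} ∪ {C} = {A,C} (union, +1)
MW@3: {A} ∩ {A} = {A} (intersection, +0)
FMW@3: {G} ∪ {A} = {A,G} (union, +1)
FGMW@3: {A,G} ∩ {G} = {G} (intersection, +0)
FGKMW@3: {G} ∪ {T} = {G,T} (union, +1)
MW@4: {T} ∪ {C} = {C,T} (union, +1)
FMW@4: {A} ∪ {C,T} = {A,C,T} (union, +1)
FGMW@4: {A,C,T} ∩ {A} = {A} (intersection, +0)
FGKMW@4: {A} ∪ {G} = {A,G} (union, +1)
MW@5: {C} ∩ {C} = {C} (intersection, +0)
FMW@5: {T} ∪ {C} = {C,T} (union, +1)
FGMW@5: {C,T} ∪ {A} = {A,C,T} (union, +1)
FGKMW@5: {A,C,T} ∩ {A} = {A} (intersection, +0)
MW@6: {A} ∪ {C} = {A,C} (union, +1)
FMW@6: {C} ∩ {A,C} = {C} (intersection, +0)
FGMW@6: {C} ∪ {G} = {C,G} (union, +1)
FGKMW@6: {C,G} ∪ {A} = {A,C,G} (union, +1)
per-site changes: [2, 3, 2, 2, 3, 2, 3]; total = 17

2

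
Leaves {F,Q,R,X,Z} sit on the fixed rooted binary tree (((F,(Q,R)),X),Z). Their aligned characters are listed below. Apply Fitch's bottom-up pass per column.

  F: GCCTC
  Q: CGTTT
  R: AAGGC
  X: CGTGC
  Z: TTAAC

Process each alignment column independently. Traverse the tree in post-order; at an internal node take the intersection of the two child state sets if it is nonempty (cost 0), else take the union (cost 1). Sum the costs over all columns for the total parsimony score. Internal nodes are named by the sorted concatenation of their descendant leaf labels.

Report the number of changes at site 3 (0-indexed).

QR@0: {C} ∪ {A} = {A,C} (union, +1)
FQR@0: {G} ∪ {A,C} = {A,C,G} (union, +1)
FQRX@0: {A,C,G} ∩ {C} = {C} (intersection, +0)
FQRXZ@0: {C} ∪ {T} = {C,T} (union, +1)
QR@1: {G} ∪ {A} = {A,G} (union, +1)
FQR@1: {C} ∪ {A,G} = {A,C,G} (union, +1)
FQRX@1: {A,C,G} ∩ {G} = {G} (intersection, +0)
FQRXZ@1: {G} ∪ {T} = {G,T} (union, +1)
QR@2: {T} ∪ {G} = {G,T} (union, +1)
FQR@2: {C} ∪ {G,T} = {C,G,T} (union, +1)
FQRX@2: {C,G,T} ∩ {T} = {T} (intersection, +0)
FQRXZ@2: {T} ∪ {A} = {A,T} (union, +1)
QR@3: {T} ∪ {G} = {G,T} (union, +1)
FQR@3: {T} ∩ {G,T} = {T} (intersection, +0)
FQRX@3: {T} ∪ {G} = {G,T} (union, +1)
FQRXZ@3: {G,T} ∪ {A} = {A,G,T} (union, +1)
QR@4: {T} ∪ {C} = {C,T} (union, +1)
FQR@4: {C} ∩ {C,T} = {C} (intersection, +0)
FQRX@4: {C} ∩ {C} = {C} (intersection, +0)
FQRXZ@4: {C} ∩ {C} = {C} (intersection, +0)
per-site changes: [3, 3, 3, 3, 1]; total = 13

3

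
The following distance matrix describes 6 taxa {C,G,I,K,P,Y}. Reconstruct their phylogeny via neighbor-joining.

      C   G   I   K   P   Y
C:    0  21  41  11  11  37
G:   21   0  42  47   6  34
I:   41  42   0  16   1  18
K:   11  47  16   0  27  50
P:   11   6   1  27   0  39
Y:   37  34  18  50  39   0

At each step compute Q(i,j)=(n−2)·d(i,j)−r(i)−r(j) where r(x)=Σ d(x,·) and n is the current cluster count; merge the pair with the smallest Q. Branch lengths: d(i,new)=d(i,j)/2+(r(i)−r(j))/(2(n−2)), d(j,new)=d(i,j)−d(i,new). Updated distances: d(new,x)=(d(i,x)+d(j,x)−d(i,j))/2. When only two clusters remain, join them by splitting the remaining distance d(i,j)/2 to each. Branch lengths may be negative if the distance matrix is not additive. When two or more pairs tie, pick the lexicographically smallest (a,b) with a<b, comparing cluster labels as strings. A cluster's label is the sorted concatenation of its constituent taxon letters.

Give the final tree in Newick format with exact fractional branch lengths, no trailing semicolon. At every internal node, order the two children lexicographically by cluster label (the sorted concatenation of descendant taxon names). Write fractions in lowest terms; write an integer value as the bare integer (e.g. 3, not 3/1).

iteration 1: select C,K (d=11, Q=-228); attach at lengths (7/4, 37/4); label the merged cluster CK
  updated: d(CK,G)=57/2, d(CK,I)=23, d(CK,P)=27/2, d(CK,Y)=38
iteration 2: select I,Y (d=18, Q=-159); attach at lengths (3/2, 33/2); label the merged cluster IY
  updated: d(CK,IY)=43/2, d(G,IY)=29, d(IY,P)=11
iteration 3: select CK,IY (d=43/2, Q=-82); attach at lengths (45/4, 41/4); label the merged cluster CIKY
  updated: d(CIKY,G)=18, d(CIKY,P)=3/2
iteration 4: select CIKY,G (d=18, Q=-51/2); attach at lengths (27/4, 45/4); label the merged cluster CGIKY
  updated: d(CGIKY,P)=-21/4
iteration 5: select CGIKY,P (d=-21/4); attach at lengths (-21/8, -21/8); label the merged cluster CGIKPY
final tree: ((((C:7/4,K:37/4):45/4,(I:3/2,Y:33/2):41/4):27/4,G:45/4):-21/8,P:-21/8)
total length: 253/4

((((C:7/4,K:37/4):45/4,(I:3/2,Y:33/2):41/4):27/4,G:45/4):-21/8,P:-21/8)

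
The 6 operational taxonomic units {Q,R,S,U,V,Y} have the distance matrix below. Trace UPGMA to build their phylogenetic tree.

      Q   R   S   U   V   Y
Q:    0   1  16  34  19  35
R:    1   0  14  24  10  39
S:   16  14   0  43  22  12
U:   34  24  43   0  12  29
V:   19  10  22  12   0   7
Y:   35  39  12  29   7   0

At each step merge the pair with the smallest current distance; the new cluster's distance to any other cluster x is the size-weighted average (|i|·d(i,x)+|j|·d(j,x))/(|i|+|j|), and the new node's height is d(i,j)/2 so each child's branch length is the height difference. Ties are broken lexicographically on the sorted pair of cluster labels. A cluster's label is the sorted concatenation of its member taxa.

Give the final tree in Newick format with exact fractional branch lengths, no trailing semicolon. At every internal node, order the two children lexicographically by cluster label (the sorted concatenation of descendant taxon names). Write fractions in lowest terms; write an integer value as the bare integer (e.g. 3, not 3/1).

(((Q:1/2,R:1/2):7,S:15/2):103/18,(U:41/4,(V:7/2,Y:7/2):27/4):107/36)

iteration 1: select Q,R (d=1); attach at lengths (1/2, 1/2); label the merged cluster QR
  updated: d(QR,S)=15, d(QR,U)=29, d(QR,V)=29/2, d(QR,Y)=37
iteration 2: select V,Y (d=7); attach at lengths (7/2, 7/2); label the merged cluster VY
  updated: d(QR,VY)=103/4, d(S,VY)=17, d(U,VY)=41/2
iteration 3: select QR,S (d=15); attach at lengths (7, 15/2); label the merged cluster QRS
  updated: d(QRS,U)=101/3, d(QRS,VY)=137/6
iteration 4: select U,VY (d=41/2); attach at lengths (41/4, 27/4); label the merged cluster UVY
  updated: d(QRS,UVY)=238/9
iteration 5: select QRS,UVY (d=238/9); attach at lengths (103/18, 107/36); label the merged cluster QRSUVY
final tree: (((Q:1/2,R:1/2):7,S:15/2):103/18,(U:41/4,(V:7/2,Y:7/2):27/4):107/36)
total length: 1735/36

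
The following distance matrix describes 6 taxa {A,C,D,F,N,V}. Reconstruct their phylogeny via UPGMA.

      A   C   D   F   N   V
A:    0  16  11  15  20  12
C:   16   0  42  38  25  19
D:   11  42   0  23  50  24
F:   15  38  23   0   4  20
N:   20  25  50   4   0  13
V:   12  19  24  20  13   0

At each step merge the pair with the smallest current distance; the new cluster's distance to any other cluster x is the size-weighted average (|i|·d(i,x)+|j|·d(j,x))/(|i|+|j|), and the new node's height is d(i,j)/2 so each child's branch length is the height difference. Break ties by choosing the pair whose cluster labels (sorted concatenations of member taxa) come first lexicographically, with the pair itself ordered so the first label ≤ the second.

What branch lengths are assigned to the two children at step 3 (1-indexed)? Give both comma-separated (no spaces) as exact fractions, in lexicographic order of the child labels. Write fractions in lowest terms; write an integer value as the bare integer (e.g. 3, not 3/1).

25/4,33/4

iteration 1: select F,N (d=4); attach at lengths (2, 2); label the merged cluster FN
  updated: d(A,FN)=35/2, d(C,FN)=63/2, d(D,FN)=73/2, d(FN,V)=33/2
iteration 2: select A,D (d=11); attach at lengths (11/2, 11/2); label the merged cluster AD
  updated: d(AD,C)=29, d(AD,FN)=27, d(AD,V)=18
iteration 3: select FN,V (d=33/2); attach at lengths (25/4, 33/4); label the merged cluster FNV
  updated: d(AD,FNV)=24, d(C,FNV)=82/3
iteration 4: select AD,FNV (d=24); attach at lengths (13/2, 15/4); label the merged cluster ADFNV
  updated: d(ADFNV,C)=28
iteration 5: select ADFNV,C (d=28); attach at lengths (2, 14); label the merged cluster ACDFNV
final tree: (((A:11/2,D:11/2):13/2,((F:2,N:2):25/4,V:33/4):15/4):2,C:14)
total length: 223/4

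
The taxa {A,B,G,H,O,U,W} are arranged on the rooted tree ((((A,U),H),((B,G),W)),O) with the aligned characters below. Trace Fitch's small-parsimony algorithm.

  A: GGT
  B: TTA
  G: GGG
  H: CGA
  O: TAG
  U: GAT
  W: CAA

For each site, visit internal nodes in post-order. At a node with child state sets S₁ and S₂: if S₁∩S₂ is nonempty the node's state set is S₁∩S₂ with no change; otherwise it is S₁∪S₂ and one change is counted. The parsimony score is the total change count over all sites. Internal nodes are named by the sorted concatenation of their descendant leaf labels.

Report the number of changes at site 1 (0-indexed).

site 0, node AU: A={G} ∩ U={G} → {G} (+0)
site 0, node AHU: AU={G} ∪ H={C} → {C,G} (+1)
site 0, node BG: B={T} ∪ G={G} → {G,T} (+1)
site 0, node BGW: BG={G,T} ∪ W={C} → {C,G,T} (+1)
site 0, node ABGHUW: AHU={C,G} ∩ BGW={C,G,T} → {C,G} (+0)
site 0, node ABGHOUW: ABGHUW={C,G} ∪ O={T} → {C,G,T} (+1)
site 1, node AU: A={G} ∪ U={A} → {A,G} (+1)
site 1, node AHU: AU={A,G} ∩ H={G} → {G} (+0)
site 1, node BG: B={T} ∪ G={G} → {G,T} (+1)
site 1, node BGW: BG={G,T} ∪ W={A} → {A,G,T} (+1)
site 1, node ABGHUW: AHU={G} ∩ BGW={A,G,T} → {G} (+0)
site 1, node ABGHOUW: ABGHUW={G} ∪ O={A} → {A,G} (+1)
site 2, node AU: A={T} ∩ U={T} → {T} (+0)
site 2, node AHU: AU={T} ∪ H={A} → {A,T} (+1)
site 2, node BG: B={A} ∪ G={G} → {A,G} (+1)
site 2, node BGW: BG={A,G} ∩ W={A} → {A} (+0)
site 2, node ABGHUW: AHU={A,T} ∩ BGW={A} → {A} (+0)
site 2, node ABGHOUW: ABGHUW={A} ∪ O={G} → {A,G} (+1)
per-site changes: [4, 4, 3]; total = 11

4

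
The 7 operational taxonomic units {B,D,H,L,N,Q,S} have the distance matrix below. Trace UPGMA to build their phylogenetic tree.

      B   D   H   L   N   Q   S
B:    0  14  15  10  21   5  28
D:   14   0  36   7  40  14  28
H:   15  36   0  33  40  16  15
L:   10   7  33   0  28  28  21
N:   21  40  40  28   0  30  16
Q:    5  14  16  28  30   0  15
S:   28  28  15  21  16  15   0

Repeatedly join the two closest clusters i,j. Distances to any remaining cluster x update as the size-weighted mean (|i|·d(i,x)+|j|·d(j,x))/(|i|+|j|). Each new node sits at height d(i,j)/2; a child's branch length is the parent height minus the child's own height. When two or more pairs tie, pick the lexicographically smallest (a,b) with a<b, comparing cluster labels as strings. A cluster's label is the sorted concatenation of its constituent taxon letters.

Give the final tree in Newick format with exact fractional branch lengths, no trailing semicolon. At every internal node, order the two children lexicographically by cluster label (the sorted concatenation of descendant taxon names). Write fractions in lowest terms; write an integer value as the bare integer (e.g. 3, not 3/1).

((((B:5/2,Q:5/2):23/4,(D:7/2,L:7/2):19/4):15/4,(H:15/2,S:15/2):9/2):31/12,N:175/12)

step 1: merge (B,Q) at d=5; branch lengths B→5/2, Q→5/2; new cluster BQ
  updated: d(BQ,D)=14, d(BQ,H)=31/2, d(BQ,L)=19, d(BQ,N)=51/2, d(BQ,S)=43/2
step 2: merge (D,L) at d=7; branch lengths D→7/2, L→7/2; new cluster DL
  updated: d(BQ,DL)=33/2, d(DL,H)=69/2, d(DL,N)=34, d(DL,S)=49/2
step 3: merge (H,S) at d=15; branch lengths H→15/2, S→15/2; new cluster HS
  updated: d(BQ,HS)=37/2, d(DL,HS)=59/2, d(HS,N)=28
step 4: merge (BQ,DL) at d=33/2; branch lengths BQ→23/4, DL→19/4; new cluster BDLQ
  updated: d(BDLQ,HS)=24, d(BDLQ,N)=119/4
step 5: merge (BDLQ,HS) at d=24; branch lengths BDLQ→15/4, HS→9/2; new cluster BDHLQS
  updated: d(BDHLQS,N)=175/6
step 6: merge (BDHLQS,N) at d=175/6; branch lengths BDHLQS→31/12, N→175/12; new cluster BDHLNQS
final tree: ((((B:5/2,Q:5/2):23/4,(D:7/2,L:7/2):19/4):15/4,(H:15/2,S:15/2):9/2):31/12,N:175/12)
total length: 755/12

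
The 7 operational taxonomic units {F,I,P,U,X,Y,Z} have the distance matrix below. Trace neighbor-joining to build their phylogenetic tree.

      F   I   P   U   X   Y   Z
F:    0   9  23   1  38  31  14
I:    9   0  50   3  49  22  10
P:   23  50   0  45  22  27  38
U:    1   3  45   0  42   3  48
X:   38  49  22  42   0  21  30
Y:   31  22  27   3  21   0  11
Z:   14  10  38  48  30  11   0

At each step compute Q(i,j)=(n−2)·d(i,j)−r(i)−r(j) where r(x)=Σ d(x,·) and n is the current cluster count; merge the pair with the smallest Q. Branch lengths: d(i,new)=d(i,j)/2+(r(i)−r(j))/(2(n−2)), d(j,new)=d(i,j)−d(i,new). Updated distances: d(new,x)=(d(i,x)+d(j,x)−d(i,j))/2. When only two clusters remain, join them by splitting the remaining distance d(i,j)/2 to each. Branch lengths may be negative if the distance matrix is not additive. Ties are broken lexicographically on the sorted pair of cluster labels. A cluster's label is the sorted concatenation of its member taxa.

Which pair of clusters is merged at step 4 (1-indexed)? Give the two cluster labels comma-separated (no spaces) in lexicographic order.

FIU,Z

1. join P+X (d=22, Q=-297) ⇒ PX; edges |P|=113/10, |X|=107/10
  updated: d(F,PX)=39/2, d(I,PX)=77/2, d(PX,U)=65/2, d(PX,Y)=13, d(PX,Z)=23
2. join F+U (d=1, Q=-158) ⇒ FU; edges |F|=-9/8, |U|=17/8
  updated: d(FU,I)=11/2, d(FU,PX)=51/2, d(FU,Y)=33/2, d(FU,Z)=61/2
3. join FU+I (d=11/2, Q=-275/2) ⇒ FIU; edges |FU|=37/12, |I|=29/12
  updated: d(FIU,PX)=117/4, d(FIU,Y)=33/2, d(FIU,Z)=35/2
4. join FIU+Z (d=35/2, Q=-319/4) ⇒ FIUZ; edges |FIU|=187/16, |Z|=93/16
  updated: d(FIUZ,PX)=139/8, d(FIUZ,Y)=5
5. join FIUZ+PX (d=139/8, Q=-283/8) ⇒ FIPUXZ; edges |FIUZ|=75/16, |PX|=203/16
  updated: d(FIPUXZ,Y)=5/16
6. join FIPUXZ+Y (d=5/16) ⇒ FIPUXYZ; edges |FIPUXZ|=5/32, |Y|=5/32
final tree: (((((F:-9/8,U:17/8):37/12,I:29/12):187/16,Z:93/16):75/16,(P:113/10,X:107/10):203/16):5/32,Y:5/32)
total length: 1019/16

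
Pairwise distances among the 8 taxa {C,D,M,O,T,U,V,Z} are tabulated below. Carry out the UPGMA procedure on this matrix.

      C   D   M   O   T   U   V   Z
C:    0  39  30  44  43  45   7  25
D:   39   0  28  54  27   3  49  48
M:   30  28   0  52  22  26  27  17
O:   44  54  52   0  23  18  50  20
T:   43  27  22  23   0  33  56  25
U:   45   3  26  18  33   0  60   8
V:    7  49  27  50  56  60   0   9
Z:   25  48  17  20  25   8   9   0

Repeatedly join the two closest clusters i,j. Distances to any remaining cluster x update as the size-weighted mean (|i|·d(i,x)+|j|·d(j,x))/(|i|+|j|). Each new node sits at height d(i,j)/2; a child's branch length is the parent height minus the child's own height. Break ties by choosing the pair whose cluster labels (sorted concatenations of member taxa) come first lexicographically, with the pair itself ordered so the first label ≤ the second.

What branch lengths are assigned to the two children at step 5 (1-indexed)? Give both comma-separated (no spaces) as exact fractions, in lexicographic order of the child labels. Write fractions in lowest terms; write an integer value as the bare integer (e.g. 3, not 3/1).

1. join D+U (d=3) ⇒ DU; edges |D|=3/2, |U|=3/2
  updated: d(C,DU)=42, d(DU,M)=27, d(DU,O)=36, d(DU,T)=30, d(DU,V)=109/2, d(DU,Z)=28
2. join C+V (d=7) ⇒ CV; edges |C|=7/2, |V|=7/2
  updated: d(CV,DU)=193/4, d(CV,M)=57/2, d(CV,O)=47, d(CV,T)=99/2, d(CV,Z)=17
3. join CV+Z (d=17) ⇒ CVZ; edges |CV|=5, |Z|=17/2
  updated: d(CVZ,DU)=83/2, d(CVZ,M)=74/3, d(CVZ,O)=38, d(CVZ,T)=124/3
4. join M+T (d=22) ⇒ MT; edges |M|=11, |T|=11
  updated: d(CVZ,MT)=33, d(DU,MT)=57/2, d(MT,O)=75/2
5. join DU+MT (d=57/2) ⇒ DMTU; edges |DU|=51/4, |MT|=13/4
  updated: d(CVZ,DMTU)=149/4, d(DMTU,O)=147/4
6. join DMTU+O (d=147/4) ⇒ DMOTU; edges |DMTU|=33/8, |O|=147/8
  updated: d(CVZ,DMOTU)=187/5
7. join CVZ+DMOTU (d=187/5) ⇒ CDMOTUVZ; edges |CVZ|=51/5, |DMOTU|=13/40
final tree: (((C:7/2,V:7/2):5,Z:17/2):51/5,(((D:3/2,U:3/2):51/4,(M:11,T:11):13/4):33/8,O:147/8):13/40)
total length: 3781/40

51/4,13/4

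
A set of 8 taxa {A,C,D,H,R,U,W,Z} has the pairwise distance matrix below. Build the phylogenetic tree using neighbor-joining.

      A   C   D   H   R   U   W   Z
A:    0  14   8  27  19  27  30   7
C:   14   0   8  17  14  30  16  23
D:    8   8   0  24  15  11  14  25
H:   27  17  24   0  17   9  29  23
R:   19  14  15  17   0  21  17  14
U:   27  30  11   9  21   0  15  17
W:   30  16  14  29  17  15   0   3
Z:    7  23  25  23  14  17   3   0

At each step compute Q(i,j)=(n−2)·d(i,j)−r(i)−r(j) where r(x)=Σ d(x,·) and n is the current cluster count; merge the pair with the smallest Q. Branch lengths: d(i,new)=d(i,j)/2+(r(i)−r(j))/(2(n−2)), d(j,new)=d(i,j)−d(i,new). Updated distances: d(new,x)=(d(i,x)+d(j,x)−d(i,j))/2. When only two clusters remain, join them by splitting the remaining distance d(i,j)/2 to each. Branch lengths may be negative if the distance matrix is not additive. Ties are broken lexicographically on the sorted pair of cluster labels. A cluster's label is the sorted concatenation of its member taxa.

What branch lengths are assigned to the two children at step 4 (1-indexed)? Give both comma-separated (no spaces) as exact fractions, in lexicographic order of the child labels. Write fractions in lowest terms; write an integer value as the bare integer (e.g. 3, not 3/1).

41/24,127/24

iteration 1: select H,U (d=9, Q=-222); attach at lengths (35/6, 19/6); label the merged cluster HU
  updated: d(A,HU)=45/2, d(C,HU)=19, d(D,HU)=13, d(HU,R)=29/2, d(HU,W)=35/2, d(HU,Z)=31/2
iteration 2: select W,Z (d=3, Q=-170); attach at lengths (5/2, 1/2); label the merged cluster WZ
  updated: d(A,WZ)=17, d(C,WZ)=18, d(D,WZ)=18, d(HU,WZ)=15, d(R,WZ)=14
iteration 3: select A,D (d=8, Q=-221/2); attach at lengths (101/16, 27/16); label the merged cluster AD
  updated: d(AD,C)=7, d(AD,HU)=55/4, d(AD,R)=13, d(AD,WZ)=27/2
iteration 4: select AD,C (d=7, Q=-337/4); attach at lengths (41/24, 127/24); label the merged cluster ACD
  updated: d(ACD,HU)=103/8, d(ACD,R)=10, d(ACD,WZ)=49/4
iteration 5: select ACD,R (d=10, Q=-429/8); attach at lengths (133/32, 187/32); label the merged cluster ACDR
  updated: d(ACDR,HU)=139/16, d(ACDR,WZ)=65/8
iteration 6: select ACDR,HU (d=139/16, Q=-509/16); attach at lengths (29/32, 249/32); label the merged cluster ACDHRU
  updated: d(ACDHRU,WZ)=231/32
iteration 7: select ACDHRU,WZ (d=231/32); attach at lengths (231/64, 231/64); label the merged cluster ACDHRUWZ
final tree: (((((A:101/16,D:27/16):41/24,C:127/24):133/32,R:187/32):29/32,(H:35/6,U:19/6):249/32):231/64,(W:5/2,Z:1/2):231/64)
total length: 1693/32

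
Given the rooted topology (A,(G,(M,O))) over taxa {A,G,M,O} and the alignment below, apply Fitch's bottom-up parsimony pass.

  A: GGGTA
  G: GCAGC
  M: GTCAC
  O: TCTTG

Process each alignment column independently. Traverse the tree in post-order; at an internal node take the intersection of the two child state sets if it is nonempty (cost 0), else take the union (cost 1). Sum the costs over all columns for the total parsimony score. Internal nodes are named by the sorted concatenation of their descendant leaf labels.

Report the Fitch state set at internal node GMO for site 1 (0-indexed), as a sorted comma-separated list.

[col 0] MO: children M:{G}, O:{T} ∪→ {G,T}; cost 1
[col 0] GMO: children G:{G}, MO:{G,T} ∩→ {G}; cost 0
[col 0] AGMO: children A:{G}, GMO:{G} ∩→ {G}; cost 0
[col 1] MO: children M:{T}, O:{C} ∪→ {C,T}; cost 1
[col 1] GMO: children G:{C}, MO:{C,T} ∩→ {C}; cost 0
[col 1] AGMO: children A:{G}, GMO:{C} ∪→ {C,G}; cost 1
[col 2] MO: children M:{C}, O:{T} ∪→ {C,T}; cost 1
[col 2] GMO: children G:{A}, MO:{C,T} ∪→ {A,C,T}; cost 1
[col 2] AGMO: children A:{G}, GMO:{A,C,T} ∪→ {A,C,G,T}; cost 1
[col 3] MO: children M:{A}, O:{T} ∪→ {A,T}; cost 1
[col 3] GMO: children G:{G}, MO:{A,T} ∪→ {A,G,T}; cost 1
[col 3] AGMO: children A:{T}, GMO:{A,G,T} ∩→ {T}; cost 0
[col 4] MO: children M:{C}, O:{G} ∪→ {C,G}; cost 1
[col 4] GMO: children G:{C}, MO:{C,G} ∩→ {C}; cost 0
[col 4] AGMO: children A:{A}, GMO:{C} ∪→ {A,C}; cost 1
per-site changes: [1, 2, 3, 2, 2]; total = 10

C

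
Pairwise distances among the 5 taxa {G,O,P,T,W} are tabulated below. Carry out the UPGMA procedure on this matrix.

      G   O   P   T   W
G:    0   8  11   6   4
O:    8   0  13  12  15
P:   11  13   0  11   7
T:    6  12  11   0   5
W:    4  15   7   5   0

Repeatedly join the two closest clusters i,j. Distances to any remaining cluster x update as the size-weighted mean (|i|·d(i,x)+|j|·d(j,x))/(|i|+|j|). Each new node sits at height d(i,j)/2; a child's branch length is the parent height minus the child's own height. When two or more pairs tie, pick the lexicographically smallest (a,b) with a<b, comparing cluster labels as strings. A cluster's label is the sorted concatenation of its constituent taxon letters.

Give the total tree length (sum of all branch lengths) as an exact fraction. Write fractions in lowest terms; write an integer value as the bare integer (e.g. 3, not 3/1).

259/12

1. join G+W (d=4) ⇒ GW; edges |G|=2, |W|=2
  updated: d(GW,O)=23/2, d(GW,P)=9, d(GW,T)=11/2
2. join GW+T (d=11/2) ⇒ GTW; edges |GW|=3/4, |T|=11/4
  updated: d(GTW,O)=35/3, d(GTW,P)=29/3
3. join GTW+P (d=29/3) ⇒ GPTW; edges |GTW|=25/12, |P|=29/6
  updated: d(GPTW,O)=12
4. join GPTW+O (d=12) ⇒ GOPTW; edges |GPTW|=7/6, |O|=6
final tree: ((((G:2,W:2):3/4,T:11/4):25/12,P:29/6):7/6,O:6)
total length: 259/12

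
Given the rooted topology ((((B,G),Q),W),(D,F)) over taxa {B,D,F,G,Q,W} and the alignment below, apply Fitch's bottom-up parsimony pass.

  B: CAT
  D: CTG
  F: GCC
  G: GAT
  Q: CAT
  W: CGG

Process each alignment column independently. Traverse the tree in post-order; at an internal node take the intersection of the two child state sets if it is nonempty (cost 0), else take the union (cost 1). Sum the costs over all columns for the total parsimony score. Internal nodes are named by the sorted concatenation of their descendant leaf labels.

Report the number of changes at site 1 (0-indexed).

site 0, node BG: B={C} ∪ G={G} → {C,G} (+1)
site 0, node BGQ: BG={C,G} ∩ Q={C} → {C} (+0)
site 0, node BGQW: BGQ={C} ∩ W={C} → {C} (+0)
site 0, node DF: D={C} ∪ F={G} → {C,G} (+1)
site 0, node BDFGQW: BGQW={C} ∩ DF={C,G} → {C} (+0)
site 1, node BG: B={A} ∩ G={A} → {A} (+0)
site 1, node BGQ: BG={A} ∩ Q={A} → {A} (+0)
site 1, node BGQW: BGQ={A} ∪ W={G} → {A,G} (+1)
site 1, node DF: D={T} ∪ F={C} → {C,T} (+1)
site 1, node BDFGQW: BGQW={A,G} ∪ DF={C,T} → {A,C,G,T} (+1)
site 2, node BG: B={T} ∩ G={T} → {T} (+0)
site 2, node BGQ: BG={T} ∩ Q={T} → {T} (+0)
site 2, node BGQW: BGQ={T} ∪ W={G} → {G,T} (+1)
site 2, node DF: D={G} ∪ F={C} → {C,G} (+1)
site 2, node BDFGQW: BGQW={G,T} ∩ DF={C,G} → {G} (+0)
per-site changes: [2, 3, 2]; total = 7

3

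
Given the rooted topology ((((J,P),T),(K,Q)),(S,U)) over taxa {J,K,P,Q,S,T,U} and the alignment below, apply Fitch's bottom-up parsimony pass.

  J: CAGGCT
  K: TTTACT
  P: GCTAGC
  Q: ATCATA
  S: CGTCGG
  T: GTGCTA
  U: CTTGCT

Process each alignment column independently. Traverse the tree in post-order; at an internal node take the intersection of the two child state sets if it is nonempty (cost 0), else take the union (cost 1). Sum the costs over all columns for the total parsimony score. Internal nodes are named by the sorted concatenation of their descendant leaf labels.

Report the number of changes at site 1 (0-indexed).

3

[col 0] JP: children J:{C}, P:{G} ∪→ {C,G}; cost 1
[col 0] JPT: children JP:{C,G}, T:{G} ∩→ {G}; cost 0
[col 0] KQ: children K:{T}, Q:{A} ∪→ {A,T}; cost 1
[col 0] JKPQT: children JPT:{G}, KQ:{A,T} ∪→ {A,G,T}; cost 1
[col 0] SU: children S:{C}, U:{C} ∩→ {C}; cost 0
[col 0] JKPQSTU: children JKPQT:{A,G,T}, SU:{C} ∪→ {A,C,G,T}; cost 1
[col 1] JP: children J:{A}, P:{C} ∪→ {A,C}; cost 1
[col 1] JPT: children JP:{A,C}, T:{T} ∪→ {A,C,T}; cost 1
[col 1] KQ: children K:{T}, Q:{T} ∩→ {T}; cost 0
[col 1] JKPQT: children JPT:{A,C,T}, KQ:{T} ∩→ {T}; cost 0
[col 1] SU: children S:{G}, U:{T} ∪→ {G,T}; cost 1
[col 1] JKPQSTU: children JKPQT:{T}, SU:{G,T} ∩→ {T}; cost 0
[col 2] JP: children J:{G}, P:{T} ∪→ {G,T}; cost 1
[col 2] JPT: children JP:{G,T}, T:{G} ∩→ {G}; cost 0
[col 2] KQ: children K:{T}, Q:{C} ∪→ {C,T}; cost 1
[col 2] JKPQT: children JPT:{G}, KQ:{C,T} ∪→ {C,G,T}; cost 1
[col 2] SU: children S:{T}, U:{T} ∩→ {T}; cost 0
[col 2] JKPQSTU: children JKPQT:{C,G,T}, SU:{T} ∩→ {T}; cost 0
[col 3] JP: children J:{G}, P:{A} ∪→ {A,G}; cost 1
[col 3] JPT: children JP:{A,G}, T:{C} ∪→ {A,C,G}; cost 1
[col 3] KQ: children K:{A}, Q:{A} ∩→ {A}; cost 0
[col 3] JKPQT: children JPT:{A,C,G}, KQ:{A} ∩→ {A}; cost 0
[col 3] SU: children S:{C}, U:{G} ∪→ {C,G}; cost 1
[col 3] JKPQSTU: children JKPQT:{A}, SU:{C,G} ∪→ {A,C,G}; cost 1
[col 4] JP: children J:{C}, P:{G} ∪→ {C,G}; cost 1
[col 4] JPT: children JP:{C,G}, T:{T} ∪→ {C,G,T}; cost 1
[col 4] KQ: children K:{C}, Q:{T} ∪→ {C,T}; cost 1
[col 4] JKPQT: children JPT:{C,G,T}, KQ:{C,T} ∩→ {C,T}; cost 0
[col 4] SU: children S:{G}, U:{C} ∪→ {C,G}; cost 1
[col 4] JKPQSTU: children JKPQT:{C,T}, SU:{C,G} ∩→ {C}; cost 0
[col 5] JP: children J:{T}, P:{C} ∪→ {C,T}; cost 1
[col 5] JPT: children JP:{C,T}, T:{A} ∪→ {A,C,T}; cost 1
[col 5] KQ: children K:{T}, Q:{A} ∪→ {A,T}; cost 1
[col 5] JKPQT: children JPT:{A,C,T}, KQ:{A,T} ∩→ {A,T}; cost 0
[col 5] SU: children S:{G}, U:{T} ∪→ {G,T}; cost 1
[col 5] JKPQSTU: children JKPQT:{A,T}, SU:{G,T} ∩→ {T}; cost 0
per-site changes: [4, 3, 3, 4, 4, 4]; total = 22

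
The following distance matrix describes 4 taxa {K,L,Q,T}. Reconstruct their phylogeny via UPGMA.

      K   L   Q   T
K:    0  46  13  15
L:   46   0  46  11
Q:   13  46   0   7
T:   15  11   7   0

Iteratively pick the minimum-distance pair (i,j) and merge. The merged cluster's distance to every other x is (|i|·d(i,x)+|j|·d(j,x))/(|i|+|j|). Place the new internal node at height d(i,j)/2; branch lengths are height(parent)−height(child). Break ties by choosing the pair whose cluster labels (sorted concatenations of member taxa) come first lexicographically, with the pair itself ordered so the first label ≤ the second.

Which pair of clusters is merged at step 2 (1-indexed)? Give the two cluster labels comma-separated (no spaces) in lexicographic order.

1. join Q+T (d=7) ⇒ QT; edges |Q|=7/2, |T|=7/2
  updated: d(K,QT)=14, d(L,QT)=57/2
2. join K+QT (d=14) ⇒ KQT; edges |K|=7, |QT|=7/2
  updated: d(KQT,L)=103/3
3. join KQT+L (d=103/3) ⇒ KLQT; edges |KQT|=61/6, |L|=103/6
final tree: ((K:7,(Q:7/2,T:7/2):7/2):61/6,L:103/6)
total length: 269/6

K,QT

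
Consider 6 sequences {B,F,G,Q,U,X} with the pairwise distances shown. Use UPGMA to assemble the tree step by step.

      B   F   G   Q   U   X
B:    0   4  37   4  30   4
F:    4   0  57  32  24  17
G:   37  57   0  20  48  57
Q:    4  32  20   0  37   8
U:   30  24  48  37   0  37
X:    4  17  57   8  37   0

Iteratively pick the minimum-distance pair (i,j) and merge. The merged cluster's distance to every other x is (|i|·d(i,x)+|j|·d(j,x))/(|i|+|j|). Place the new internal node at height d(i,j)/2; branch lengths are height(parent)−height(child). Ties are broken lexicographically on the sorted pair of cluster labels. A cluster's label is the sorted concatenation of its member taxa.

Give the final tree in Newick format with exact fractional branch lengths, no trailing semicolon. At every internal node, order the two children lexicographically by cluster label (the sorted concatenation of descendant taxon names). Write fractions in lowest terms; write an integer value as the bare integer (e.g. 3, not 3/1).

iteration 1: select B,F (d=4); attach at lengths (2, 2); label the merged cluster BF
  updated: d(BF,G)=47, d(BF,Q)=18, d(BF,U)=27, d(BF,X)=21/2
iteration 2: select Q,X (d=8); attach at lengths (4, 4); label the merged cluster QX
  updated: d(BF,QX)=57/4, d(G,QX)=77/2, d(QX,U)=37
iteration 3: select BF,QX (d=57/4); attach at lengths (41/8, 25/8); label the merged cluster BFQX
  updated: d(BFQX,G)=171/4, d(BFQX,U)=32
iteration 4: select BFQX,U (d=32); attach at lengths (71/8, 16); label the merged cluster BFQUX
  updated: d(BFQUX,G)=219/5
iteration 5: select BFQUX,G (d=219/5); attach at lengths (59/10, 219/10); label the merged cluster BFGQUX
final tree: ((((B:2,F:2):41/8,(Q:4,X:4):25/8):71/8,U:16):59/10,G:219/10)
total length: 2917/40

((((B:2,F:2):41/8,(Q:4,X:4):25/8):71/8,U:16):59/10,G:219/10)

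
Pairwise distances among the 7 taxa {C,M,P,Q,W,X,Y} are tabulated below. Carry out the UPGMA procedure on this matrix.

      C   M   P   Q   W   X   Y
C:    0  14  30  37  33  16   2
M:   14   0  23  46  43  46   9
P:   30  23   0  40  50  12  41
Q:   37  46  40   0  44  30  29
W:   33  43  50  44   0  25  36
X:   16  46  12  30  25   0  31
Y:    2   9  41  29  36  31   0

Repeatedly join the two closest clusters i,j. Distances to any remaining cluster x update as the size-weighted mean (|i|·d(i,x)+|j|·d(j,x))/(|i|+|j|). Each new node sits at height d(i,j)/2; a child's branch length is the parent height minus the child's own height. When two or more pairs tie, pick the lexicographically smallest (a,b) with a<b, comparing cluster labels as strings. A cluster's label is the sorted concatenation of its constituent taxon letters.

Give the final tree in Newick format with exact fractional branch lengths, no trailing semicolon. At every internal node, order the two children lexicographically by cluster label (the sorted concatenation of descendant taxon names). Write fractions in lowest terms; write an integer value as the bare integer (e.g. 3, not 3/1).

(((((C:1,Y:1):19/4,M:23/4):59/6,(P:6,X:6):115/12):157/60,Q:91/5):21/20,W:77/4)

iteration 1: select C,Y (d=2); attach at lengths (1, 1); label the merged cluster CY
  updated: d(CY,M)=23/2, d(CY,P)=71/2, d(CY,Q)=33, d(CY,W)=69/2, d(CY,X)=47/2
iteration 2: select CY,M (d=23/2); attach at lengths (19/4, 23/4); label the merged cluster CMY
  updated: d(CMY,P)=94/3, d(CMY,Q)=112/3, d(CMY,W)=112/3, d(CMY,X)=31
iteration 3: select P,X (d=12); attach at lengths (6, 6); label the merged cluster PX
  updated: d(CMY,PX)=187/6, d(PX,Q)=35, d(PX,W)=75/2
iteration 4: select CMY,PX (d=187/6); attach at lengths (59/6, 115/12); label the merged cluster CMPXY
  updated: d(CMPXY,Q)=182/5, d(CMPXY,W)=187/5
iteration 5: select CMPXY,Q (d=182/5); attach at lengths (157/60, 91/5); label the merged cluster CMPQXY
  updated: d(CMPQXY,W)=77/2
iteration 6: select CMPQXY,W (d=77/2); attach at lengths (21/20, 77/4); label the merged cluster CMPQWXY
final tree: (((((C:1,Y:1):19/4,M:23/4):59/6,(P:6,X:6):115/12):157/60,Q:91/5):21/20,W:77/4)
total length: 2551/30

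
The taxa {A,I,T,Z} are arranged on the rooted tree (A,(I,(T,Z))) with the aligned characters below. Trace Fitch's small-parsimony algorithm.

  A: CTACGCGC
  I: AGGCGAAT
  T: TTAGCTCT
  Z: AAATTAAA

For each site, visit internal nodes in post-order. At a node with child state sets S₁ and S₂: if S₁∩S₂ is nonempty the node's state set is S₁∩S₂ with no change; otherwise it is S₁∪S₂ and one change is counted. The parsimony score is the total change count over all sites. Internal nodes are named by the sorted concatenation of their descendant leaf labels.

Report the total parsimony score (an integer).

site 0, node TZ: T={T} ∪ Z={A} → {A,T} (+1)
site 0, node ITZ: I={A} ∩ TZ={A,T} → {A} (+0)
site 0, node AITZ: A={C} ∪ ITZ={A} → {A,C} (+1)
site 1, node TZ: T={T} ∪ Z={A} → {A,T} (+1)
site 1, node ITZ: I={G} ∪ TZ={A,T} → {A,G,T} (+1)
site 1, node AITZ: A={T} ∩ ITZ={A,G,T} → {T} (+0)
site 2, node TZ: T={A} ∩ Z={A} → {A} (+0)
site 2, node ITZ: I={G} ∪ TZ={A} → {A,G} (+1)
site 2, node AITZ: A={A} ∩ ITZ={A,G} → {A} (+0)
site 3, node TZ: T={G} ∪ Z={T} → {G,T} (+1)
site 3, node ITZ: I={C} ∪ TZ={G,T} → {C,G,T} (+1)
site 3, node AITZ: A={C} ∩ ITZ={C,G,T} → {C} (+0)
site 4, node TZ: T={C} ∪ Z={T} → {C,T} (+1)
site 4, node ITZ: I={G} ∪ TZ={C,T} → {C,G,T} (+1)
site 4, node AITZ: A={G} ∩ ITZ={C,G,T} → {G} (+0)
site 5, node TZ: T={T} ∪ Z={A} → {A,T} (+1)
site 5, node ITZ: I={A} ∩ TZ={A,T} → {A} (+0)
site 5, node AITZ: A={C} ∪ ITZ={A} → {A,C} (+1)
site 6, node TZ: T={C} ∪ Z={A} → {A,C} (+1)
site 6, node ITZ: I={A} ∩ TZ={A,C} → {A} (+0)
site 6, node AITZ: A={G} ∪ ITZ={A} → {A,G} (+1)
site 7, node TZ: T={T} ∪ Z={A} → {A,T} (+1)
site 7, node ITZ: I={T} ∩ TZ={A,T} → {T} (+0)
site 7, node AITZ: A={C} ∪ ITZ={T} → {C,T} (+1)
per-site changes: [2, 2, 1, 2, 2, 2, 2, 2]; total = 15

15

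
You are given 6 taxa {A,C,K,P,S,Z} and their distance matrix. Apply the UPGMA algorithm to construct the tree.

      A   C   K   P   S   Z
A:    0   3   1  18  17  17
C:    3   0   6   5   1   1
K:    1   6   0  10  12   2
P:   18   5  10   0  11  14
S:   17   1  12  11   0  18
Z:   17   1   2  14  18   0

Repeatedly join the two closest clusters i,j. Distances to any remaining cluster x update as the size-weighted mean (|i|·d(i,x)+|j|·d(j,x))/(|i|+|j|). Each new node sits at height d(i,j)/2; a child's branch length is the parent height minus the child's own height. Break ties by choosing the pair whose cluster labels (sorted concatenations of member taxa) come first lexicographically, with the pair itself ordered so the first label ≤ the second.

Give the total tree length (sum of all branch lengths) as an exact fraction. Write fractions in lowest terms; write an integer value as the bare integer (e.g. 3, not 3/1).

step 1: merge (A,K) at d=1; branch lengths A→1/2, K→1/2; new cluster AK
  updated: d(AK,C)=9/2, d(AK,P)=14, d(AK,S)=29/2, d(AK,Z)=19/2
step 2: merge (C,S) at d=1; branch lengths C→1/2, S→1/2; new cluster CS
  updated: d(AK,CS)=19/2, d(CS,P)=8, d(CS,Z)=19/2
step 3: merge (CS,P) at d=8; branch lengths CS→7/2, P→4; new cluster CPS
  updated: d(AK,CPS)=11, d(CPS,Z)=11
step 4: merge (AK,Z) at d=19/2; branch lengths AK→17/4, Z→19/4; new cluster AKZ
  updated: d(AKZ,CPS)=11
step 5: merge (AKZ,CPS) at d=11; branch lengths AKZ→3/4, CPS→3/2; new cluster ACKPSZ
final tree: (((A:1/2,K:1/2):17/4,Z:19/4):3/4,((C:1/2,S:1/2):7/2,P:4):3/2)
total length: 83/4

83/4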